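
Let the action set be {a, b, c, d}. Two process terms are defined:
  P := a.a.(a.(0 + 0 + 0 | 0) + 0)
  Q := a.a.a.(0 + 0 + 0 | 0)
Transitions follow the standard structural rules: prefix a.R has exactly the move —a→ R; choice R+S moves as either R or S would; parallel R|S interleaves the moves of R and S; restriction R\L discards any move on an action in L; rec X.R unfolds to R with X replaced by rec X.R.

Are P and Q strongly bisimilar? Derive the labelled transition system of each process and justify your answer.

Reachable graph of P (4 states):
  p0 = a.a.(a.(0 + 0 + 0 | 0) + 0) | --a--▸ p1
  p1 = a.(a.(0 + 0 + 0 | 0) + 0) | --a--▸ p2
  p2 = a.(0 + 0 + 0 | 0) + 0 | --a--▸ p3
  p3 = 0 + 0 + 0 | 0 | (no moves)
Reachable graph of Q (4 states):
  q0 = a.a.a.(0 + 0 + 0 | 0) | --a--▸ q1
  q1 = a.a.(0 + 0 + 0 | 0) | --a--▸ q2
  q2 = a.(0 + 0 + 0 | 0) | --a--▸ q3
  q3 = 0 + 0 + 0 | 0 | (no moves)
Bisimilarity quotient blocks:
  B0 = {p0, q0}
  B1 = {p1, q1}
  B2 = {p2, q2}
  B3 = {p3, q3}
p0 ∈ B0, q0 ∈ B0 → same block

P ~ Q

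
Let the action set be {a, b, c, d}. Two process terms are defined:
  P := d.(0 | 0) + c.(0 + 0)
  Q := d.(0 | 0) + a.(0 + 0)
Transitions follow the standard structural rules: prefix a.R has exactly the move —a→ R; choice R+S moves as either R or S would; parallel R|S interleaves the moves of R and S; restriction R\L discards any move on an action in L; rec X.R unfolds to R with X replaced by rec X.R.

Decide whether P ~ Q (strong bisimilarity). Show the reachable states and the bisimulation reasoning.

P ≁ Q

LTS(P): 3 reachable states
  m0 = d.(0 | 0) + c.(0 + 0) ⊢ —c→ m1, —d→ m2
  m1 = 0 + 0 ⊢ deadlocked
  m2 = 0 | 0 ⊢ deadlocked
LTS(Q): 3 reachable states
  n0 = d.(0 | 0) + a.(0 + 0) ⊢ —a→ n1, —d→ n2
  n1 = 0 + 0 ⊢ deadlocked
  n2 = 0 | 0 ⊢ deadlocked
Partition-refinement fixed point:
  B0 = {m0}
  B1 = {m1, m2, n1, n2}
  B2 = {n0}
m0 ∈ B0, n0 ∈ B2 → different blocks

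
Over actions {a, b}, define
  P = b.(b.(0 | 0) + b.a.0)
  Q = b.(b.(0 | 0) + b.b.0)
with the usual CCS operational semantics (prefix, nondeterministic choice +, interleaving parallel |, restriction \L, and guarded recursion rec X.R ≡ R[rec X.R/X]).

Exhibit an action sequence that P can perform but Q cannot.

bba

P's transition system — 5 states:
  u0 = b.(b.(0 | 0) + b.a.0) has moves -b-> u1
  u1 = b.(0 | 0) + b.a.0 has moves -b-> u2, -b-> u3
  u2 = 0 | 0 has moves stopped
  u3 = a.0 has moves -a-> u4
  u4 = 0 has moves stopped
Q's transition system — 5 states:
  v0 = b.(b.(0 | 0) + b.b.0) has moves -b-> v1
  v1 = b.(0 | 0) + b.b.0 has moves -b-> v2, -b-> v3
  v2 = 0 | 0 has moves stopped
  v3 = b.0 has moves -b-> v4
  v4 = 0 has moves stopped
Trace ⟨bba⟩ through P, begin at {u0}:
  step 1 (b): {u1}
  step 2 (b): {u2, u3}
  step 3 (a): {u4}
  ✓ P
Trace ⟨bba⟩ through Q, begin at {v0}:
  step 1 (b): {v1}
  step 2 (b): {v2, v3}
  step 3 (a): no successor for Q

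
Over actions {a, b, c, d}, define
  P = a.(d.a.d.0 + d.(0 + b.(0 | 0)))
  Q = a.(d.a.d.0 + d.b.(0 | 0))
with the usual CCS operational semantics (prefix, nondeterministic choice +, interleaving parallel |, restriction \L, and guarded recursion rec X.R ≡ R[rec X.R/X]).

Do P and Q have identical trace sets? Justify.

traces(P) = traces(Q)

P's transition system — 7 states:
  m0 = a.(d.a.d.0 + d.(0 + b.(0 | 0))) :: =a=> m1
  m1 = d.a.d.0 + d.(0 + b.(0 | 0)) :: =d=> m2, =d=> m3
  m2 = 0 + b.(0 | 0) :: =b=> m4
  m3 = a.d.0 :: =a=> m5
  m4 = 0 | 0 :: (no moves)
  m5 = d.0 :: =d=> m6
  m6 = 0 :: (no moves)
Q's transition system — 7 states:
  n0 = a.(d.a.d.0 + d.b.(0 | 0)) :: =a=> n1
  n1 = d.a.d.0 + d.b.(0 | 0) :: =d=> n2, =d=> n3
  n2 = a.d.0 :: =a=> n4
  n3 = b.(0 | 0) :: =b=> n5
  n4 = d.0 :: =d=> n6
  n5 = 0 | 0 :: (no moves)
  n6 = 0 :: (no moves)
Coarsest stable partition (strong bisimilarity classes):
  B0 = {m0, n0}
  B1 = {m1, n1}
  B2 = {m3, n2}
  B3 = {m5, n4}
  B4 = {m4, m6, n5, n6}
  B5 = {m2, n3}
m0 ∈ B0, n0 ∈ B0 → same block
Bisimilar ⇒ trace-equivalent.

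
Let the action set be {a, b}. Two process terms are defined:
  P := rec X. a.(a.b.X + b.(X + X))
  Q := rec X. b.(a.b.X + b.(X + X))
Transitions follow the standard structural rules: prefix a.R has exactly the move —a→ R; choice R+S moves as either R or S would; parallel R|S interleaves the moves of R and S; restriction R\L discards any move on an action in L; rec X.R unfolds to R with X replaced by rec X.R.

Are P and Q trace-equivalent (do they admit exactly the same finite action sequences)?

Reachable graph of P (4 states):
  m0 = rec X. a.(a.b.X + b.(X + X)) ⊢ --a--▸ m1
  m1 = a.b.(rec X. a.(a.b.X + b.(X + X))) + b.((rec X. a.(a.b.X + b.(X + X))) + (rec X. a.(a.b.X + b.(X + X)))) ⊢ --a--▸ m2, --b--▸ m3
  m2 = b.(rec X. a.(a.b.X + b.(X + X))) ⊢ --b--▸ m0
  m3 = (rec X. a.(a.b.X + b.(X + X))) + (rec X. a.(a.b.X + b.(X + X))) ⊢ --a--▸ m1
Reachable graph of Q (4 states):
  n0 = rec X. b.(a.b.X + b.(X + X)) ⊢ --b--▸ n1
  n1 = a.b.(rec X. b.(a.b.X + b.(X + X))) + b.((rec X. b.(a.b.X + b.(X + X))) + (rec X. b.(a.b.X + b.(X + X)))) ⊢ --a--▸ n2, --b--▸ n3
  n2 = b.(rec X. b.(a.b.X + b.(X + X))) ⊢ --b--▸ n0
  n3 = (rec X. b.(a.b.X + b.(X + X))) + (rec X. b.(a.b.X + b.(X + X))) ⊢ --b--▸ n1
Trace ⟨a⟩ through P, begin at {m0}:
  after a @ step 1: {m1}
  P completes σ.
Trace ⟨a⟩ through Q, begin at {n0}:
  after a @ step 1: ∅ (Q stuck)

NO — witness ⟨a⟩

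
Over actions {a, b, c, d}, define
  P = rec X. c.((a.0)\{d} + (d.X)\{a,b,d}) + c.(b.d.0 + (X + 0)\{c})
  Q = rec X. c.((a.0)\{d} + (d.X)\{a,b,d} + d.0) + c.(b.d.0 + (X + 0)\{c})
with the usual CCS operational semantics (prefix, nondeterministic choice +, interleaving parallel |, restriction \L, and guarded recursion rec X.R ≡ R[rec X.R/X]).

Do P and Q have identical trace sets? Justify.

LTS(P): 6 reachable states
  m0 = rec X. c.((a.0)\{d} + (d.X)\{a,b,d}) + c.(b.d.0 + (X + 0)\{c}) :: -c-> m1, -c-> m2
  m1 = (a.0)\{d} + (d.(rec X. c.((a.0)\{d} + (d.X)\{a,b,d}) + c.(b.d.0 + (X + 0)\{c})))\{a,b,d} :: -a-> m3
  m2 = b.d.0 + ((rec X. c.((a.0)\{d} + (d.X)\{a,b,d}) + c.(b.d.0 + (X + 0)\{c})) + 0)\{c} :: -b-> m4
  m3 = 0\{d} :: ∅
  m4 = d.0 :: -d-> m5
  m5 = 0 :: ∅
LTS(Q): 6 reachable states
  n0 = rec X. c.((a.0)\{d} + (d.X)\{a,b,d} + d.0) + c.(b.d.0 + (X + 0)\{c}) :: -c-> n1, -c-> n2
  n1 = (a.0)\{d} + (d.(rec X. c.((a.0)\{d} + (d.X)\{a,b,d} + d.0) + c.(b.d.0 + (X + 0)\{c})))\{a,b,d} + d.0 :: -a-> n3, -d-> n4
  n2 = b.d.0 + ((rec X. c.((a.0)\{d} + (d.X)\{a,b,d} + d.0) + c.(b.d.0 + (X + 0)\{c})) + 0)\{c} :: -b-> n5
  n3 = 0\{d} :: ∅
  n4 = 0 :: ∅
  n5 = d.0 :: -d-> n4
Executing cd from Q (initial set {n0}):
  [1] c ⇒ {n1, n2}
  [2] d ⇒ {n4}
  ✓ Q
Executing cd from P (initial set {m0}):
  [1] c ⇒ {m1, m2}
  [2] d ⇒ ∅  — P cannot continue

trace-distinct — witness ⟨cd⟩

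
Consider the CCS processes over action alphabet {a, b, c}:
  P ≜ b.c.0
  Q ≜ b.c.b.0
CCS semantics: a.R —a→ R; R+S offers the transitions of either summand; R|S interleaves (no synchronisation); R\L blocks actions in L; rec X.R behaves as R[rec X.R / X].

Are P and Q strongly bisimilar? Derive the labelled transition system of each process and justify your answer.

Reachable graph of P (3 states):
  p0 = b.c.0 → ··b··> p1
  p1 = c.0 → ··c··> p2
  p2 = 0 → stopped
Reachable graph of Q (4 states):
  q0 = b.c.b.0 → ··b··> q1
  q1 = c.b.0 → ··c··> q2
  q2 = b.0 → ··b··> q3
  q3 = 0 → stopped
Coarsest stable partition (strong bisimilarity classes):
  B0 = {p0}
  B1 = {p1}
  B2 = {p2, q3}
  B3 = {q0}
  B4 = {q1}
  B5 = {q2}
p0 ∈ B0, q0 ∈ B3 → different blocks

P ≁ Q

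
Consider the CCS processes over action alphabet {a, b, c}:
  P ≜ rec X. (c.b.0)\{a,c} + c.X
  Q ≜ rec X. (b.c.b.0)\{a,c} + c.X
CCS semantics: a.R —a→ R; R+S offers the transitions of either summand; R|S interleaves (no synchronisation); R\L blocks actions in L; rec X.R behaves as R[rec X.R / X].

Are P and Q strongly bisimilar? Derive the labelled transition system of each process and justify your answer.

Reachable graph of P (1 states):
  p0 = rec X. (c.b.0)\{a,c} + c.X → --c--▸ p0
Reachable graph of Q (2 states):
  q0 = rec X. (b.c.b.0)\{a,c} + c.X → --b--▸ q1, --c--▸ q0
  q1 = (c.b.0)\{a,c} → stopped
Partition-refinement fixed point:
  B0 = {p0}
  B1 = {q0}
  B2 = {q1}
p0 ∈ B0, q0 ∈ B1 → different blocks

not bisimilar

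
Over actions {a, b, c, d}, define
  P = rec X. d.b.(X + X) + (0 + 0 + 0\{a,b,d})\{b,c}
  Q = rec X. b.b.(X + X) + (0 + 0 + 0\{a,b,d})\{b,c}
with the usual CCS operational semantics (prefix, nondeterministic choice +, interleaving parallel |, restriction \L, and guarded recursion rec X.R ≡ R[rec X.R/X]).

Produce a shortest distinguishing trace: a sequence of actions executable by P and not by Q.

Reachable graph of P (3 states):
  u0 = rec X. d.b.(X + X) + (0 + 0 + 0\{a,b,d})\{b,c} has moves =d=> u1
  u1 = b.((rec X. d.b.(X + X) + (0 + 0 + 0\{a,b,d})\{b,c}) + (rec X. d.b.(X + X) + (0 + 0 + 0\{a,b,d})\{b,c})) has moves =b=> u2
  u2 = (rec X. d.b.(X + X) + (0 + 0 + 0\{a,b,d})\{b,c}) + (rec X. d.b.(X + X) + (0 + 0 + 0\{a,b,d})\{b,c}) has moves =d=> u1
Reachable graph of Q (3 states):
  v0 = rec X. b.b.(X + X) + (0 + 0 + 0\{a,b,d})\{b,c} has moves =b=> v1
  v1 = b.((rec X. b.b.(X + X) + (0 + 0 + 0\{a,b,d})\{b,c}) + (rec X. b.b.(X + X) + (0 + 0 + 0\{a,b,d})\{b,c})) has moves =b=> v2
  v2 = (rec X. b.b.(X + X) + (0 + 0 + 0\{a,b,d})\{b,c}) + (rec X. b.b.(X + X) + (0 + 0 + 0\{a,b,d})\{b,c}) has moves =b=> v1
Trace ⟨d⟩ through P, begin at {u0}:
  step 1 (d): {u1}
  ✓ P
Trace ⟨d⟩ through Q, begin at {v0}:
  step 1 (d): ∅ (Q stuck)

d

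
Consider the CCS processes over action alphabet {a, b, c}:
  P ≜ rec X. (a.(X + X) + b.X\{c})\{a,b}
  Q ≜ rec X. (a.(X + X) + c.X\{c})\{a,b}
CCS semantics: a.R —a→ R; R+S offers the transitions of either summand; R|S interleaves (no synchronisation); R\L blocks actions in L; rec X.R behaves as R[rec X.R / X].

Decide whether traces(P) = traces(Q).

traces(P) ≠ traces(Q) — witness ⟨c⟩

P's transition system — 1 states:
  u0 = rec X. (a.(X + X) + b.X\{c})\{a,b} :: stopped
Q's transition system — 2 states:
  v0 = rec X. (a.(X + X) + c.X\{c})\{a,b} :: ··c··> v1
  v1 = (rec X. (a.(X + X) + c.X\{c})\{a,b})\{c}\{a,b} :: stopped
Executing c from Q (initial set {v0}):
  [1] c ⇒ {v1}
  ✓ Q
Executing c from P (initial set {u0}):
  [1] c ⇒ ∅ (P stuck)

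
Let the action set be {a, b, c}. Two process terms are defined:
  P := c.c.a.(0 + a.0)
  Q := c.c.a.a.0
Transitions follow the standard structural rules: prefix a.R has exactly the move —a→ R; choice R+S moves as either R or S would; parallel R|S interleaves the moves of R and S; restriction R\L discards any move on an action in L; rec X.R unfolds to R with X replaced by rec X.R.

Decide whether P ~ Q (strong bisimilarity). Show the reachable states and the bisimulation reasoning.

bisimilar

P's transition system — 5 states:
  s0 = c.c.a.(0 + a.0) ⊢ —c→ s1
  s1 = c.a.(0 + a.0) ⊢ —c→ s2
  s2 = a.(0 + a.0) ⊢ —a→ s3
  s3 = 0 + a.0 ⊢ —a→ s4
  s4 = 0 ⊢ ·
Q's transition system — 5 states:
  t0 = c.c.a.a.0 ⊢ —c→ t1
  t1 = c.a.a.0 ⊢ —c→ t2
  t2 = a.a.0 ⊢ —a→ t3
  t3 = a.0 ⊢ —a→ t4
  t4 = 0 ⊢ ·
Coarsest stable partition (strong bisimilarity classes):
  B0 = {s0, t0}
  B1 = {s1, t1}
  B2 = {s2, t2}
  B3 = {s3, t3}
  B4 = {s4, t4}
s0 ∈ B0, t0 ∈ B0 → same block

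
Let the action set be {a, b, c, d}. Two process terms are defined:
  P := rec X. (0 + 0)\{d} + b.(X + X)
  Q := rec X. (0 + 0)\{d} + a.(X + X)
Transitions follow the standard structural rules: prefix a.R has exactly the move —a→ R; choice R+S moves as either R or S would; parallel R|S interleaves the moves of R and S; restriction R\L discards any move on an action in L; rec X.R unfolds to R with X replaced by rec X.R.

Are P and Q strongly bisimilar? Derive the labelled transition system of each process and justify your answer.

LTS(P): 2 reachable states
  s0 = rec X. (0 + 0)\{d} + b.(X + X) :: -b-> s1
  s1 = (rec X. (0 + 0)\{d} + b.(X + X)) + (rec X. (0 + 0)\{d} + b.(X + X)) :: -b-> s1
LTS(Q): 2 reachable states
  t0 = rec X. (0 + 0)\{d} + a.(X + X) :: -a-> t1
  t1 = (rec X. (0 + 0)\{d} + a.(X + X)) + (rec X. (0 + 0)\{d} + a.(X + X)) :: -a-> t1
Bisimilarity quotient blocks:
  B0 = {s0, s1}
  B1 = {t0, t1}
s0 ∈ B0, t0 ∈ B1 → different blocks

P ≁ Q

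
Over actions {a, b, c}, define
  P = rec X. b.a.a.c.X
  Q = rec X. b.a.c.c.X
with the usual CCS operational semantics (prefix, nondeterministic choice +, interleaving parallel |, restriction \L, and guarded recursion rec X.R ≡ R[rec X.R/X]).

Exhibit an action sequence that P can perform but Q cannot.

baa

P's transition system — 4 states:
  p0 = rec X. b.a.a.c.X :: ··b··> p1
  p1 = a.a.c.(rec X. b.a.a.c.X) :: ··a··> p2
  p2 = a.c.(rec X. b.a.a.c.X) :: ··a··> p3
  p3 = c.(rec X. b.a.a.c.X) :: ··c··> p0
Q's transition system — 4 states:
  q0 = rec X. b.a.c.c.X :: ··b··> q1
  q1 = a.c.c.(rec X. b.a.c.c.X) :: ··a··> q2
  q2 = c.c.(rec X. b.a.c.c.X) :: ··c··> q3
  q3 = c.(rec X. b.a.c.c.X) :: ··c··> q0
Run σ = ⟨baa⟩ on P: start {p0}
  after b @ step 1: {p1}
  after a @ step 2: {p2}
  after a @ step 3: {p3}
  P completes σ.
Run σ = ⟨baa⟩ on Q: start {q0}
  after b @ step 1: {q1}
  after a @ step 2: {q2}
  after a @ step 3: no successor for Q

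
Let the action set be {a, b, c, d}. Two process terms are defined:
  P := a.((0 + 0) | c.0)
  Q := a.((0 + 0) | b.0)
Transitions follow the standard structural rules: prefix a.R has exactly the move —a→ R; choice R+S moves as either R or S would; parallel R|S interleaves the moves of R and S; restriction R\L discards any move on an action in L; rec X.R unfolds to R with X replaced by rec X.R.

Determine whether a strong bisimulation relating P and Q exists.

P's transition system — 3 states:
  p0 = a.((0 + 0) | c.0) has moves --a--▸ p1
  p1 = (0 + 0) | c.0 has moves --c--▸ p2
  p2 = (0 + 0) | 0 has moves ∅
Q's transition system — 3 states:
  q0 = a.((0 + 0) | b.0) has moves --a--▸ q1
  q1 = (0 + 0) | b.0 has moves --b--▸ q2
  q2 = (0 + 0) | 0 has moves ∅
Partition-refinement fixed point:
  B0 = {p0}
  B1 = {p1}
  B2 = {p2, q2}
  B3 = {q0}
  B4 = {q1}
p0 ∈ B0, q0 ∈ B3 → different blocks

not bisimilar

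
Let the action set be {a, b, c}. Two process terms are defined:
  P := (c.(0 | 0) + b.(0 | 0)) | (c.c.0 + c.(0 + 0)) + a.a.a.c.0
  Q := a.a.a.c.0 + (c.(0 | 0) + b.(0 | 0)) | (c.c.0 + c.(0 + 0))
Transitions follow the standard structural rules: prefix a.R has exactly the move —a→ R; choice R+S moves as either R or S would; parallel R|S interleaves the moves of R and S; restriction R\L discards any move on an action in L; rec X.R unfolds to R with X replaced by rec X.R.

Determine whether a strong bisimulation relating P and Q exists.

YES

Reachable graph of P (12 states):
  s0 = (c.(0 | 0) + b.(0 | 0)) | (c.c.0 + c.(0 + 0)) + a.a.a.c.0 has moves --a--▸ s1, --b--▸ s2, --c--▸ s2, --c--▸ s3, --c--▸ s4
  s1 = a.a.c.0 has moves --a--▸ s5
  s2 = 0 | 0 | (c.c.0 + c.(0 + 0)) has moves --c--▸ s6, --c--▸ s7
  s3 = (c.(0 | 0) + b.(0 | 0)) | (0 + 0) has moves --b--▸ s6, --c--▸ s6
  s4 = (c.(0 | 0) + b.(0 | 0)) | c.0 has moves --b--▸ s7, --c--▸ s7, --c--▸ s8
  s5 = a.c.0 has moves --a--▸ s9
  s6 = 0 | 0 | (0 + 0) has moves ·
  s7 = 0 | 0 | c.0 has moves --c--▸ s10
  s8 = (c.(0 | 0) + b.(0 | 0)) | 0 has moves --b--▸ s10, --c--▸ s10
  s9 = c.0 has moves --c--▸ s11
  s10 = 0 | 0 | 0 has moves ·
  s11 = 0 has moves ·
Reachable graph of Q (12 states):
  t0 = a.a.a.c.0 + (c.(0 | 0) + b.(0 | 0)) | (c.c.0 + c.(0 + 0)) has moves --a--▸ t1, --b--▸ t2, --c--▸ t2, --c--▸ t3, --c--▸ t4
  t1 = a.a.c.0 has moves --a--▸ t5
  t2 = 0 | 0 | (c.c.0 + c.(0 + 0)) has moves --c--▸ t6, --c--▸ t7
  t3 = (c.(0 | 0) + b.(0 | 0)) | (0 + 0) has moves --b--▸ t6, --c--▸ t6
  t4 = (c.(0 | 0) + b.(0 | 0)) | c.0 has moves --b--▸ t7, --c--▸ t7, --c--▸ t8
  t5 = a.c.0 has moves --a--▸ t9
  t6 = 0 | 0 | (0 + 0) has moves ·
  t7 = 0 | 0 | c.0 has moves --c--▸ t10
  t8 = (c.(0 | 0) + b.(0 | 0)) | 0 has moves --b--▸ t10, --c--▸ t10
  t9 = c.0 has moves --c--▸ t11
  t10 = 0 | 0 | 0 has moves ·
  t11 = 0 has moves ·
Partition-refinement fixed point:
  B0 = {s0, t0}
  B1 = {s4, t4}
  B2 = {s7, s9, t7, t9}
  B3 = {s10, s11, s6, t10, t11, t6}
  B4 = {s3, s8, t3, t8}
  B5 = {s1, t1}
  B6 = {s5, t5}
  B7 = {s2, t2}
s0 ∈ B0, t0 ∈ B0 → same block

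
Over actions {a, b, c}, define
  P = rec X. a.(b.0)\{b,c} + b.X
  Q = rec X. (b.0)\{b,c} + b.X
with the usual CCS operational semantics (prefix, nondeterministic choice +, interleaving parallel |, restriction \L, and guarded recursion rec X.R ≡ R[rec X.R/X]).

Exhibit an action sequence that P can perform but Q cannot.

a

P's transition system — 2 states:
  m0 = rec X. a.(b.0)\{b,c} + b.X → --a--▸ m1, --b--▸ m0
  m1 = (b.0)\{b,c} → ∅
Q's transition system — 1 states:
  n0 = rec X. (b.0)\{b,c} + b.X → --b--▸ n0
Run σ = ⟨a⟩ on P: start {m0}
  step 1 (a): {m1}
  — P admits the full trace.
Run σ = ⟨a⟩ on Q: start {n0}
  step 1 (a): ∅  — Q cannot continue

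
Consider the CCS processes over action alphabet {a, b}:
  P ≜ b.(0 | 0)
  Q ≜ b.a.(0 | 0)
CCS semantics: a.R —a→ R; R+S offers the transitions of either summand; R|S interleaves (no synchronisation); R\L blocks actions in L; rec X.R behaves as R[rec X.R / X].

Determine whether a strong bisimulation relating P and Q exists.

P ≁ Q

Reachable graph of P (2 states):
  u0 = b.(0 | 0) → —b→ u1
  u1 = 0 | 0 → ·
Reachable graph of Q (3 states):
  v0 = b.a.(0 | 0) → —b→ v1
  v1 = a.(0 | 0) → —a→ v2
  v2 = 0 | 0 → ·
Bisimilarity quotient blocks:
  B0 = {u0}
  B1 = {u1, v2}
  B2 = {v0}
  B3 = {v1}
u0 ∈ B0, v0 ∈ B2 → different blocks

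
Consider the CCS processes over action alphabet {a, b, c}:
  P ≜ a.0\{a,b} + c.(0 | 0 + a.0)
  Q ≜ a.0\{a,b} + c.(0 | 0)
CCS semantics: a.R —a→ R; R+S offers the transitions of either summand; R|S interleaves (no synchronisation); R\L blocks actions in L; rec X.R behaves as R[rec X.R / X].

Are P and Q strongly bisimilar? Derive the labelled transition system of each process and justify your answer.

NO

P's transition system — 4 states:
  p0 = a.0\{a,b} + c.(0 | 0 + a.0) ⊢ -a-> p1, -c-> p2
  p1 = 0\{a,b} ⊢ ·
  p2 = 0 | 0 + a.0 ⊢ -a-> p3
  p3 = 0 ⊢ ·
Q's transition system — 3 states:
  q0 = a.0\{a,b} + c.(0 | 0) ⊢ -a-> q1, -c-> q2
  q1 = 0\{a,b} ⊢ ·
  q2 = 0 | 0 ⊢ ·
Bisimilarity quotient blocks:
  B0 = {p0}
  B1 = {p2}
  B2 = {p1, p3, q1, q2}
  B3 = {q0}
p0 ∈ B0, q0 ∈ B3 → different blocks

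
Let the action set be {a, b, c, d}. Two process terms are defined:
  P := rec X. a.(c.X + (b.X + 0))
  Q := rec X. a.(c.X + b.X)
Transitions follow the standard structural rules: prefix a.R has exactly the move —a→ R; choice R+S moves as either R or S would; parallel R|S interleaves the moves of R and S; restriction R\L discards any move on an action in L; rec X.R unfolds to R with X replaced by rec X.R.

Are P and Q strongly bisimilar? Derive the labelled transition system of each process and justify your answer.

P ~ Q

LTS(P): 2 reachable states
  s0 = rec X. a.(c.X + (b.X + 0)) ⊢ --a--▸ s1
  s1 = c.(rec X. a.(c.X + (b.X + 0))) + (b.(rec X. a.(c.X + (b.X + 0))) + 0) ⊢ --b--▸ s0, --c--▸ s0
LTS(Q): 2 reachable states
  t0 = rec X. a.(c.X + b.X) ⊢ --a--▸ t1
  t1 = c.(rec X. a.(c.X + b.X)) + b.(rec X. a.(c.X + b.X)) ⊢ --b--▸ t0, --c--▸ t0
Coarsest stable partition (strong bisimilarity classes):
  B0 = {s0, t0}
  B1 = {s1, t1}
s0 ∈ B0, t0 ∈ B0 → same block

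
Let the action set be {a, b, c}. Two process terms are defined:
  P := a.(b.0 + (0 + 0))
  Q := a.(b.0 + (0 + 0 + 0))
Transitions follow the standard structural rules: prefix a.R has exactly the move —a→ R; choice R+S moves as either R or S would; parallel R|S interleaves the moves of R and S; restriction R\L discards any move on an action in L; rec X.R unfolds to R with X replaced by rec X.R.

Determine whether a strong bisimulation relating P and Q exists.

Reachable graph of P (3 states):
  m0 = a.(b.0 + (0 + 0)) → -a-> m1
  m1 = b.0 + (0 + 0) → -b-> m2
  m2 = 0 → ∅
Reachable graph of Q (3 states):
  n0 = a.(b.0 + (0 + 0 + 0)) → -a-> n1
  n1 = b.0 + (0 + 0 + 0) → -b-> n2
  n2 = 0 → ∅
Partition-refinement fixed point:
  B0 = {m0, n0}
  B1 = {m1, n1}
  B2 = {m2, n2}
m0 ∈ B0, n0 ∈ B0 → same block

bisimilar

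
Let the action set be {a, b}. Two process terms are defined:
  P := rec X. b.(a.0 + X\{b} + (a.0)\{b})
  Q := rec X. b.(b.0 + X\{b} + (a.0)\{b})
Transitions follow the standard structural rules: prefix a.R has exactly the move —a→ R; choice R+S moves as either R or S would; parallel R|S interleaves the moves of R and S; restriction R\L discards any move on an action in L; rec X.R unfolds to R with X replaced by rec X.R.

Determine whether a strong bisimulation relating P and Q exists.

P ≁ Q

P's transition system — 4 states:
  p0 = rec X. b.(a.0 + X\{b} + (a.0)\{b}) | ··b··> p1
  p1 = a.0 + (rec X. b.(a.0 + X\{b} + (a.0)\{b}))\{b} + (a.0)\{b} | ··a··> p2, ··a··> p3
  p2 = 0 | ·
  p3 = 0\{b} | ·
Q's transition system — 4 states:
  q0 = rec X. b.(b.0 + X\{b} + (a.0)\{b}) | ··b··> q1
  q1 = b.0 + (rec X. b.(b.0 + X\{b} + (a.0)\{b}))\{b} + (a.0)\{b} | ··a··> q2, ··b··> q3
  q2 = 0\{b} | ·
  q3 = 0 | ·
Partition-refinement fixed point:
  B0 = {p0}
  B1 = {p1}
  B2 = {p2, p3, q2, q3}
  B3 = {q0}
  B4 = {q1}
p0 ∈ B0, q0 ∈ B3 → different blocks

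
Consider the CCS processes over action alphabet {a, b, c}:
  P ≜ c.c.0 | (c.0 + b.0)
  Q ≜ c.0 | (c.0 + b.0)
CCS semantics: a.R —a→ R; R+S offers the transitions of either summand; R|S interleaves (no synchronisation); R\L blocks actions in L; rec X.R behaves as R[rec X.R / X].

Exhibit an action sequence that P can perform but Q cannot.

Reachable graph of P (6 states):
  u0 = c.c.0 | (c.0 + b.0) | =b=> u1, =c=> u1, =c=> u2
  u1 = c.c.0 | 0 | =c=> u3
  u2 = c.0 | (c.0 + b.0) | =b=> u3, =c=> u3, =c=> u4
  u3 = c.0 | 0 | =c=> u5
  u4 = 0 | (c.0 + b.0) | =b=> u5, =c=> u5
  u5 = 0 | 0 | ∅
Reachable graph of Q (4 states):
  v0 = c.0 | (c.0 + b.0) | =b=> v1, =c=> v1, =c=> v2
  v1 = c.0 | 0 | =c=> v3
  v2 = 0 | (c.0 + b.0) | =b=> v3, =c=> v3
  v3 = 0 | 0 | ∅
Executing bcc from P (initial set {u0}):
  [1] b ⇒ {u1}
  [2] c ⇒ {u3}
  [3] c ⇒ {u5}
  P completes σ.
Executing bcc from Q (initial set {v0}):
  [1] b ⇒ {v1}
  [2] c ⇒ {v3}
  [3] c ⇒ ∅  — Q cannot continue

bcc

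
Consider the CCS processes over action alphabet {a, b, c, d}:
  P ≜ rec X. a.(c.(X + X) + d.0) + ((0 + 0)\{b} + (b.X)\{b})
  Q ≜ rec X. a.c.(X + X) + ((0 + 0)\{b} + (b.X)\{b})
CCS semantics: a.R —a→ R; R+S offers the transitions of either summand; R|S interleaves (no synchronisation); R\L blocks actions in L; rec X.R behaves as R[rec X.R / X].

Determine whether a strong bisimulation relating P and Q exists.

LTS(P): 4 reachable states
  u0 = rec X. a.(c.(X + X) + d.0) + ((0 + 0)\{b} + (b.X)\{b}) → -a-> u1
  u1 = c.((rec X. a.(c.(X + X) + d.0) + ((0 + 0)\{b} + (b.X)\{b})) + (rec X. a.(c.(X + X) + d.0) + ((0 + 0)\{b} + (b.X)\{b}))) + d.0 → -c-> u2, -d-> u3
  u2 = (rec X. a.(c.(X + X) + d.0) + ((0 + 0)\{b} + (b.X)\{b})) + (rec X. a.(c.(X + X) + d.0) + ((0 + 0)\{b} + (b.X)\{b})) → -a-> u1
  u3 = 0 → ·
LTS(Q): 3 reachable states
  v0 = rec X. a.c.(X + X) + ((0 + 0)\{b} + (b.X)\{b}) → -a-> v1
  v1 = c.((rec X. a.c.(X + X) + ((0 + 0)\{b} + (b.X)\{b})) + (rec X. a.c.(X + X) + ((0 + 0)\{b} + (b.X)\{b}))) → -c-> v2
  v2 = (rec X. a.c.(X + X) + ((0 + 0)\{b} + (b.X)\{b})) + (rec X. a.c.(X + X) + ((0 + 0)\{b} + (b.X)\{b})) → -a-> v1
Coarsest stable partition (strong bisimilarity classes):
  B0 = {u0, u2}
  B1 = {u1}
  B2 = {u3}
  B3 = {v0, v2}
  B4 = {v1}
u0 ∈ B0, v0 ∈ B3 → different blocks

P ≁ Q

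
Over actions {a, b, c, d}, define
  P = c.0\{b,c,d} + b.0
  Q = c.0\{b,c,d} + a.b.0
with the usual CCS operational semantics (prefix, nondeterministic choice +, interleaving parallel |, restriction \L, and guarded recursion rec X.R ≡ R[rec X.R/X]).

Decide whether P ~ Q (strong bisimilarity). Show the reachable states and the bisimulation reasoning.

LTS(P): 3 reachable states
  m0 = c.0\{b,c,d} + b.0 → =b=> m1, =c=> m2
  m1 = 0 → ∅
  m2 = 0\{b,c,d} → ∅
LTS(Q): 4 reachable states
  n0 = c.0\{b,c,d} + a.b.0 → =a=> n1, =c=> n2
  n1 = b.0 → =b=> n3
  n2 = 0\{b,c,d} → ∅
  n3 = 0 → ∅
Coarsest stable partition (strong bisimilarity classes):
  B0 = {m0}
  B1 = {m1, m2, n2, n3}
  B2 = {n0}
  B3 = {n1}
m0 ∈ B0, n0 ∈ B2 → different blocks

not bisimilar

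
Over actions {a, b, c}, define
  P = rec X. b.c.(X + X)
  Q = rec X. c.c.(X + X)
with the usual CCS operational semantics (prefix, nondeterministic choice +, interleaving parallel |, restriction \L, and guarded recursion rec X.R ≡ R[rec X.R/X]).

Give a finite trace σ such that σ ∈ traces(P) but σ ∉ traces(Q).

Reachable graph of P (3 states):
  u0 = rec X. b.c.(X + X) → —b→ u1
  u1 = c.((rec X. b.c.(X + X)) + (rec X. b.c.(X + X))) → —c→ u2
  u2 = (rec X. b.c.(X + X)) + (rec X. b.c.(X + X)) → —b→ u1
Reachable graph of Q (3 states):
  v0 = rec X. c.c.(X + X) → —c→ v1
  v1 = c.((rec X. c.c.(X + X)) + (rec X. c.c.(X + X))) → —c→ v2
  v2 = (rec X. c.c.(X + X)) + (rec X. c.c.(X + X)) → —c→ v1
Executing b from P (initial set {u0}):
  step 1 (b): {u1}
  P completes σ.
Executing b from Q (initial set {v0}):
  step 1 (b): ∅ (Q stuck)

b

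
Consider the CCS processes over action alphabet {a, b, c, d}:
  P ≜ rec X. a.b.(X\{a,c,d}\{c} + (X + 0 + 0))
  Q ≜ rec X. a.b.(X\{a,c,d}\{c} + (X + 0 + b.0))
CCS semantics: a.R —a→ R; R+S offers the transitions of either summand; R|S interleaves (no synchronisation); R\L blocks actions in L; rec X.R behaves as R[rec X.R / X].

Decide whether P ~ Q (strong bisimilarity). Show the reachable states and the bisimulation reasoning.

P's transition system — 3 states:
  p0 = rec X. a.b.(X\{a,c,d}\{c} + (X + 0 + 0)) → -a-> p1
  p1 = b.((rec X. a.b.(X\{a,c,d}\{c} + (X + 0 + 0)))\{a,c,d}\{c} + ((rec X. a.b.(X\{a,c,d}\{c} + (X + 0 + 0))) + 0 + 0)) → -b-> p2
  p2 = (rec X. a.b.(X\{a,c,d}\{c} + (X + 0 + 0)))\{a,c,d}\{c} + ((rec X. a.b.(X\{a,c,d}\{c} + (X + 0 + 0))) + 0 + 0) → -a-> p1
Q's transition system — 4 states:
  q0 = rec X. a.b.(X\{a,c,d}\{c} + (X + 0 + b.0)) → -a-> q1
  q1 = b.((rec X. a.b.(X\{a,c,d}\{c} + (X + 0 + b.0)))\{a,c,d}\{c} + ((rec X. a.b.(X\{a,c,d}\{c} + (X + 0 + b.0))) + 0 + b.0)) → -b-> q2
  q2 = (rec X. a.b.(X\{a,c,d}\{c} + (X + 0 + b.0)))\{a,c,d}\{c} + ((rec X. a.b.(X\{a,c,d}\{c} + (X + 0 + b.0))) + 0 + b.0) → -a-> q1, -b-> q3
  q3 = 0 → stopped
Bisimilarity quotient blocks:
  B0 = {p0, p2}
  B1 = {p1}
  B2 = {q0}
  B3 = {q1}
  B4 = {q2}
  B5 = {q3}
p0 ∈ B0, q0 ∈ B2 → different blocks

P ≁ Q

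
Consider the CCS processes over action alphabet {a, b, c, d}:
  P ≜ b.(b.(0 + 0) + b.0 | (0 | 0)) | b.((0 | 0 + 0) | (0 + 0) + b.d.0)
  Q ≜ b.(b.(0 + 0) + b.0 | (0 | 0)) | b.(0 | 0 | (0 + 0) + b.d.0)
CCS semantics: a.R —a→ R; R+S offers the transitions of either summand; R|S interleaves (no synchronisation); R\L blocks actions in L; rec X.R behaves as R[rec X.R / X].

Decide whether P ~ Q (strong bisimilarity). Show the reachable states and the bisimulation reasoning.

P ~ Q

P's transition system — 16 states:
  m0 = b.(b.(0 + 0) + b.0 | (0 | 0)) | b.((0 | 0 + 0) | (0 + 0) + b.d.0) | --b--▸ m1, --b--▸ m2
  m1 = (b.(0 + 0) + b.0 | (0 | 0)) | b.((0 | 0 + 0) | (0 + 0) + b.d.0) | --b--▸ m3, --b--▸ m4, --b--▸ m5
  m2 = b.(b.(0 + 0) + b.0 | (0 | 0)) | ((0 | 0 + 0) | (0 + 0) + b.d.0) | --b--▸ m4, --b--▸ m6
  m3 = (0 + 0) | b.((0 | 0 + 0) | (0 + 0) + b.d.0) | --b--▸ m7
  m4 = (b.(0 + 0) + b.0 | (0 | 0)) | ((0 | 0 + 0) | (0 + 0) + b.d.0) | --b--▸ m7, --b--▸ m8, --b--▸ m9
  m5 = 0 | (0 | 0) | b.((0 | 0 + 0) | (0 + 0) + b.d.0) | --b--▸ m9
  m6 = b.(b.(0 + 0) + b.0 | (0 | 0)) | d.0 | --b--▸ m8, --d--▸ m10
  m7 = (0 + 0) | ((0 | 0 + 0) | (0 + 0) + b.d.0) | --b--▸ m11
  m8 = (b.(0 + 0) + b.0 | (0 | 0)) | d.0 | --b--▸ m11, --b--▸ m12, --d--▸ m13
  m9 = 0 | (0 | 0) | ((0 | 0 + 0) | (0 + 0) + b.d.0) | --b--▸ m12
  m10 = b.(b.(0 + 0) + b.0 | (0 | 0)) | 0 | --b--▸ m13
  m11 = (0 + 0) | d.0 | --d--▸ m14
  m12 = 0 | (0 | 0) | d.0 | --d--▸ m15
  m13 = (b.(0 + 0) + b.0 | (0 | 0)) | 0 | --b--▸ m14, --b--▸ m15
  m14 = (0 + 0) | 0 | (no moves)
  m15 = 0 | (0 | 0) | 0 | (no moves)
Q's transition system — 16 states:
  n0 = b.(b.(0 + 0) + b.0 | (0 | 0)) | b.(0 | 0 | (0 + 0) + b.d.0) | --b--▸ n1, --b--▸ n2
  n1 = (b.(0 + 0) + b.0 | (0 | 0)) | b.(0 | 0 | (0 + 0) + b.d.0) | --b--▸ n3, --b--▸ n4, --b--▸ n5
  n2 = b.(b.(0 + 0) + b.0 | (0 | 0)) | (0 | 0 | (0 + 0) + b.d.0) | --b--▸ n4, --b--▸ n6
  n3 = (0 + 0) | b.(0 | 0 | (0 + 0) + b.d.0) | --b--▸ n7
  n4 = (b.(0 + 0) + b.0 | (0 | 0)) | (0 | 0 | (0 + 0) + b.d.0) | --b--▸ n7, --b--▸ n8, --b--▸ n9
  n5 = 0 | (0 | 0) | b.(0 | 0 | (0 + 0) + b.d.0) | --b--▸ n9
  n6 = b.(b.(0 + 0) + b.0 | (0 | 0)) | d.0 | --b--▸ n8, --d--▸ n10
  n7 = (0 + 0) | (0 | 0 | (0 + 0) + b.d.0) | --b--▸ n11
  n8 = (b.(0 + 0) + b.0 | (0 | 0)) | d.0 | --b--▸ n11, --b--▸ n12, --d--▸ n13
  n9 = 0 | (0 | 0) | (0 | 0 | (0 + 0) + b.d.0) | --b--▸ n12
  n10 = b.(b.(0 + 0) + b.0 | (0 | 0)) | 0 | --b--▸ n13
  n11 = (0 + 0) | d.0 | --d--▸ n14
  n12 = 0 | (0 | 0) | d.0 | --d--▸ n15
  n13 = (b.(0 + 0) + b.0 | (0 | 0)) | 0 | --b--▸ n14, --b--▸ n15
  n14 = (0 + 0) | 0 | (no moves)
  n15 = 0 | (0 | 0) | 0 | (no moves)
Coarsest stable partition (strong bisimilarity classes):
  B0 = {m0, n0}
  B1 = {m2, n2}
  B2 = {m4, n4}
  B3 = {m7, m9, n7, n9}
  B4 = {m11, m12, n11, n12}
  B5 = {m14, m15, n14, n15}
  B6 = {m8, n8}
  B7 = {m13, n13}
  B8 = {m6, n6}
  B9 = {m10, n10}
  B10 = {m1, n1}
  B11 = {m3, m5, n3, n5}
m0 ∈ B0, n0 ∈ B0 → same block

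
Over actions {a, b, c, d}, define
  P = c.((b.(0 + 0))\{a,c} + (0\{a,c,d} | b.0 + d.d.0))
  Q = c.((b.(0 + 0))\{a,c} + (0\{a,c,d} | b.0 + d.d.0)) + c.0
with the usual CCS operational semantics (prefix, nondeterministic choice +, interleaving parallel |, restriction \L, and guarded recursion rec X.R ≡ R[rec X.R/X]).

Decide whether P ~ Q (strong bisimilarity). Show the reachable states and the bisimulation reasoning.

Reachable graph of P (6 states):
  p0 = c.((b.(0 + 0))\{a,c} + (0\{a,c,d} | b.0 + d.d.0)) → --c--▸ p1
  p1 = (b.(0 + 0))\{a,c} + (0\{a,c,d} | b.0 + d.d.0) → --b--▸ p2, --b--▸ p3, --d--▸ p4
  p2 = (0 + 0)\{a,c} → (no moves)
  p3 = 0\{a,c,d} | 0 → (no moves)
  p4 = d.0 → --d--▸ p5
  p5 = 0 → (no moves)
Reachable graph of Q (6 states):
  q0 = c.((b.(0 + 0))\{a,c} + (0\{a,c,d} | b.0 + d.d.0)) + c.0 → --c--▸ q1, --c--▸ q2
  q1 = (b.(0 + 0))\{a,c} + (0\{a,c,d} | b.0 + d.d.0) → --b--▸ q3, --b--▸ q4, --d--▸ q5
  q2 = 0 → (no moves)
  q3 = (0 + 0)\{a,c} → (no moves)
  q4 = 0\{a,c,d} | 0 → (no moves)
  q5 = d.0 → --d--▸ q2
Bisimilarity quotient blocks:
  B0 = {p0}
  B1 = {p1, q1}
  B2 = {p2, p3, p5, q2, q3, q4}
  B3 = {p4, q5}
  B4 = {q0}
p0 ∈ B0, q0 ∈ B4 → different blocks

not bisimilar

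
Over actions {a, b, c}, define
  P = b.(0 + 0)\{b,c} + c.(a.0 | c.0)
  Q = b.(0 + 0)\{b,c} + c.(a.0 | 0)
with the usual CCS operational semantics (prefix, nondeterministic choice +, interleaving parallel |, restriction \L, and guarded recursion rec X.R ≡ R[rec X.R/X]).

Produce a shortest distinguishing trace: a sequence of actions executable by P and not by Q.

cc

Reachable graph of P (6 states):
  s0 = b.(0 + 0)\{b,c} + c.(a.0 | c.0) | ··b··> s1, ··c··> s2
  s1 = (0 + 0)\{b,c} | stopped
  s2 = a.0 | c.0 | ··a··> s3, ··c··> s4
  s3 = 0 | c.0 | ··c··> s5
  s4 = a.0 | 0 | ··a··> s5
  s5 = 0 | 0 | stopped
Reachable graph of Q (4 states):
  t0 = b.(0 + 0)\{b,c} + c.(a.0 | 0) | ··b··> t1, ··c··> t2
  t1 = (0 + 0)\{b,c} | stopped
  t2 = a.0 | 0 | ··a··> t3
  t3 = 0 | 0 | stopped
Trace ⟨cc⟩ through P, begin at {s0}:
  step 1 (c): {s2}
  step 2 (c): {s4}
  ✓ P
Trace ⟨cc⟩ through Q, begin at {t0}:
  step 1 (c): {t2}
  step 2 (c): no successor for Q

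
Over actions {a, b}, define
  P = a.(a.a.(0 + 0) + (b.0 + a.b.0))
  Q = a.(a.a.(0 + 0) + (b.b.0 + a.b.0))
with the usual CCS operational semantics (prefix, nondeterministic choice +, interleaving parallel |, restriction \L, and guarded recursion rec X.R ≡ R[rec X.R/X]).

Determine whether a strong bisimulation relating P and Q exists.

not bisimilar

LTS(P): 6 reachable states
  u0 = a.(a.a.(0 + 0) + (b.0 + a.b.0)) ⊢ -a-> u1
  u1 = a.a.(0 + 0) + (b.0 + a.b.0) ⊢ -a-> u2, -a-> u3, -b-> u4
  u2 = a.(0 + 0) ⊢ -a-> u5
  u3 = b.0 ⊢ -b-> u4
  u4 = 0 ⊢ (no moves)
  u5 = 0 + 0 ⊢ (no moves)
LTS(Q): 6 reachable states
  v0 = a.(a.a.(0 + 0) + (b.b.0 + a.b.0)) ⊢ -a-> v1
  v1 = a.a.(0 + 0) + (b.b.0 + a.b.0) ⊢ -a-> v2, -a-> v3, -b-> v3
  v2 = a.(0 + 0) ⊢ -a-> v4
  v3 = b.0 ⊢ -b-> v5
  v4 = 0 + 0 ⊢ (no moves)
  v5 = 0 ⊢ (no moves)
Coarsest stable partition (strong bisimilarity classes):
  B0 = {u0}
  B1 = {u1}
  B2 = {u3, v3}
  B3 = {u4, u5, v4, v5}
  B4 = {u2, v2}
  B5 = {v0}
  B6 = {v1}
u0 ∈ B0, v0 ∈ B5 → different blocks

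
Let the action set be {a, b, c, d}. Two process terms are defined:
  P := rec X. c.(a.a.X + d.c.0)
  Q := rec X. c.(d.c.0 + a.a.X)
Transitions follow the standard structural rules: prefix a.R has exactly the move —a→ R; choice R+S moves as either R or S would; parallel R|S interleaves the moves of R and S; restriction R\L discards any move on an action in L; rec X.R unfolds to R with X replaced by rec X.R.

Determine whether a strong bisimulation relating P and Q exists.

bisimilar

Reachable graph of P (5 states):
  s0 = rec X. c.(a.a.X + d.c.0) | -c-> s1
  s1 = a.a.(rec X. c.(a.a.X + d.c.0)) + d.c.0 | -a-> s2, -d-> s3
  s2 = a.(rec X. c.(a.a.X + d.c.0)) | -a-> s0
  s3 = c.0 | -c-> s4
  s4 = 0 | stopped
Reachable graph of Q (5 states):
  t0 = rec X. c.(d.c.0 + a.a.X) | -c-> t1
  t1 = d.c.0 + a.a.(rec X. c.(d.c.0 + a.a.X)) | -a-> t2, -d-> t3
  t2 = a.(rec X. c.(d.c.0 + a.a.X)) | -a-> t0
  t3 = c.0 | -c-> t4
  t4 = 0 | stopped
Coarsest stable partition (strong bisimilarity classes):
  B0 = {s0, t0}
  B1 = {s1, t1}
  B2 = {s3, t3}
  B3 = {s4, t4}
  B4 = {s2, t2}
s0 ∈ B0, t0 ∈ B0 → same block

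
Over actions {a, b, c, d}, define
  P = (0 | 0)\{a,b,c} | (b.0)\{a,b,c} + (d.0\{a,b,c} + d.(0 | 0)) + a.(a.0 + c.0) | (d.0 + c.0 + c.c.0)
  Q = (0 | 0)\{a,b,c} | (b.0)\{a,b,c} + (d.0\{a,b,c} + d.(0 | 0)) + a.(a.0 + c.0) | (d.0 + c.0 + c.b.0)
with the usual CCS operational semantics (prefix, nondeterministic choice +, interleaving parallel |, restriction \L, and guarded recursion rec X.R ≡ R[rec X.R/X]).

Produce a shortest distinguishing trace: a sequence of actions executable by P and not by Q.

cc

Reachable graph of P (10 states):
  p0 = (0 | 0)\{a,b,c} | (b.0)\{a,b,c} + (d.0\{a,b,c} + d.(0 | 0)) + a.(a.0 + c.0) | (d.0 + c.0 + c.c.0) | —a→ p1, —c→ p2, —c→ p3, —d→ p2, —d→ p4, —d→ p5
  p1 = (a.0 + c.0) | (d.0 + c.0 + c.c.0) | —a→ p6, —c→ p6, —c→ p7, —c→ p8, —d→ p7
  p2 = a.(a.0 + c.0) | 0 | —a→ p7
  p3 = a.(a.0 + c.0) | c.0 | —a→ p8, —c→ p2
  p4 = 0 | 0 | ∅
  p5 = 0\{a,b,c} | ∅
  p6 = 0 | (d.0 + c.0 + c.c.0) | —c→ p4, —c→ p9, —d→ p4
  p7 = (a.0 + c.0) | 0 | —a→ p4, —c→ p4
  p8 = (a.0 + c.0) | c.0 | —a→ p9, —c→ p7, —c→ p9
  p9 = 0 | c.0 | —c→ p4
Reachable graph of Q (10 states):
  q0 = (0 | 0)\{a,b,c} | (b.0)\{a,b,c} + (d.0\{a,b,c} + d.(0 | 0)) + a.(a.0 + c.0) | (d.0 + c.0 + c.b.0) | —a→ q1, —c→ q2, —c→ q3, —d→ q2, —d→ q4, —d→ q5
  q1 = (a.0 + c.0) | (d.0 + c.0 + c.b.0) | —a→ q6, —c→ q6, —c→ q7, —c→ q8, —d→ q7
  q2 = a.(a.0 + c.0) | 0 | —a→ q7
  q3 = a.(a.0 + c.0) | b.0 | —a→ q8, —b→ q2
  q4 = 0 | 0 | ∅
  q5 = 0\{a,b,c} | ∅
  q6 = 0 | (d.0 + c.0 + c.b.0) | —c→ q4, —c→ q9, —d→ q4
  q7 = (a.0 + c.0) | 0 | —a→ q4, —c→ q4
  q8 = (a.0 + c.0) | b.0 | —a→ q9, —b→ q7, —c→ q9
  q9 = 0 | b.0 | —b→ q4
Executing cc from P (initial set {p0}):
  after c @ step 1: {p2, p3}
  after c @ step 2: {p2}
  ✓ P
Executing cc from Q (initial set {q0}):
  after c @ step 1: {q2, q3}
  after c @ step 2: ∅  — Q cannot continue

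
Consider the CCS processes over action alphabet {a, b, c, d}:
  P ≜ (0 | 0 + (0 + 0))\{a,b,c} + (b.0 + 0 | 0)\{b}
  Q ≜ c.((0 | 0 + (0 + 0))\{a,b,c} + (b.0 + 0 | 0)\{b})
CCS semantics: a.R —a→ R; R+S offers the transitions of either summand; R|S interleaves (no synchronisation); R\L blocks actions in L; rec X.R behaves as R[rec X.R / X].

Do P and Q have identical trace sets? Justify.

NO — witness ⟨c⟩

LTS(P): 1 reachable states
  u0 = (0 | 0 + (0 + 0))\{a,b,c} + (b.0 + 0 | 0)\{b} | ·
LTS(Q): 2 reachable states
  v0 = c.((0 | 0 + (0 + 0))\{a,b,c} + (b.0 + 0 | 0)\{b}) | ··c··> v1
  v1 = (0 | 0 + (0 + 0))\{a,b,c} + (b.0 + 0 | 0)\{b} | ·
Run σ = ⟨c⟩ on Q: start {v0}
  after c @ step 1: {v1}
  Q completes σ.
Run σ = ⟨c⟩ on P: start {u0}
  after c @ step 1: ∅  — P cannot continue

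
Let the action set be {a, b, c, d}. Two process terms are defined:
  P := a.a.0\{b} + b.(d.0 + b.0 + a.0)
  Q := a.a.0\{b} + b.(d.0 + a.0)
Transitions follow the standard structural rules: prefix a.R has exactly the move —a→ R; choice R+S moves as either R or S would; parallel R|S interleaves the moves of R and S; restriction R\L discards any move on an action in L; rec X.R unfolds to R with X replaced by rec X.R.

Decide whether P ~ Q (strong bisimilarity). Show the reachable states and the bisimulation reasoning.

P's transition system — 5 states:
  p0 = a.a.0\{b} + b.(d.0 + b.0 + a.0) has moves —a→ p1, —b→ p2
  p1 = a.0\{b} has moves —a→ p3
  p2 = d.0 + b.0 + a.0 has moves —a→ p4, —b→ p4, —d→ p4
  p3 = 0\{b} has moves deadlocked
  p4 = 0 has moves deadlocked
Q's transition system — 5 states:
  q0 = a.a.0\{b} + b.(d.0 + a.0) has moves —a→ q1, —b→ q2
  q1 = a.0\{b} has moves —a→ q3
  q2 = d.0 + a.0 has moves —a→ q4, —d→ q4
  q3 = 0\{b} has moves deadlocked
  q4 = 0 has moves deadlocked
Partition-refinement fixed point:
  B0 = {p0}
  B1 = {p2}
  B2 = {p3, p4, q3, q4}
  B3 = {p1, q1}
  B4 = {q0}
  B5 = {q2}
p0 ∈ B0, q0 ∈ B4 → different blocks

P ≁ Q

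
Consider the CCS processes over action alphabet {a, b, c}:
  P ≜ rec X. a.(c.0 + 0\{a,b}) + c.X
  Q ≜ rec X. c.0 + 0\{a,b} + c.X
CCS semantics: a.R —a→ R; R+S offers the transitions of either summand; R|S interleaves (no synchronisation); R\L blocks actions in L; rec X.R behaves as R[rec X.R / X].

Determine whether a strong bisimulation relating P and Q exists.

Reachable graph of P (3 states):
  s0 = rec X. a.(c.0 + 0\{a,b}) + c.X has moves =a=> s1, =c=> s0
  s1 = c.0 + 0\{a,b} has moves =c=> s2
  s2 = 0 has moves (no moves)
Reachable graph of Q (2 states):
  t0 = rec X. c.0 + 0\{a,b} + c.X has moves =c=> t0, =c=> t1
  t1 = 0 has moves (no moves)
Bisimilarity quotient blocks:
  B0 = {s0}
  B1 = {s1}
  B2 = {s2, t1}
  B3 = {t0}
s0 ∈ B0, t0 ∈ B3 → different blocks

not bisimilar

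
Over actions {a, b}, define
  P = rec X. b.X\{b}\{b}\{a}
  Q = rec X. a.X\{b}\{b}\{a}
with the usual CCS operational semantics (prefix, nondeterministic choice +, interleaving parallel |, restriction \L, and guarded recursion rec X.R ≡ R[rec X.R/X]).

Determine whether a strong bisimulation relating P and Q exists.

P's transition system — 2 states:
  s0 = rec X. b.X\{b}\{b}\{a} ⊢ --b--▸ s1
  s1 = (rec X. b.X\{b}\{b}\{a})\{b}\{b}\{a} ⊢ ·
Q's transition system — 2 states:
  t0 = rec X. a.X\{b}\{b}\{a} ⊢ --a--▸ t1
  t1 = (rec X. a.X\{b}\{b}\{a})\{b}\{b}\{a} ⊢ ·
Bisimilarity quotient blocks:
  B0 = {s0}
  B1 = {s1, t1}
  B2 = {t0}
s0 ∈ B0, t0 ∈ B2 → different blocks

P ≁ Q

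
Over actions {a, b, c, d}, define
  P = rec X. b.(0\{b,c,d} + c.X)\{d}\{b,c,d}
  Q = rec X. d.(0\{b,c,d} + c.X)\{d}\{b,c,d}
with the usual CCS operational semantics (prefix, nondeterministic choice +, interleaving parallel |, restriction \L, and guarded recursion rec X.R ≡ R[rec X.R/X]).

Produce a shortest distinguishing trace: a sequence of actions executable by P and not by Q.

b

P's transition system — 2 states:
  m0 = rec X. b.(0\{b,c,d} + c.X)\{d}\{b,c,d} :: =b=> m1
  m1 = (0\{b,c,d} + c.(rec X. b.(0\{b,c,d} + c.X)\{d}\{b,c,d}))\{d}\{b,c,d} :: ∅
Q's transition system — 2 states:
  n0 = rec X. d.(0\{b,c,d} + c.X)\{d}\{b,c,d} :: =d=> n1
  n1 = (0\{b,c,d} + c.(rec X. d.(0\{b,c,d} + c.X)\{d}\{b,c,d}))\{d}\{b,c,d} :: ∅
Trace ⟨b⟩ through P, begin at {m0}:
  step 1 (b): {m1}
  — P admits the full trace.
Trace ⟨b⟩ through Q, begin at {n0}:
  step 1 (b): ∅ (Q stuck)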